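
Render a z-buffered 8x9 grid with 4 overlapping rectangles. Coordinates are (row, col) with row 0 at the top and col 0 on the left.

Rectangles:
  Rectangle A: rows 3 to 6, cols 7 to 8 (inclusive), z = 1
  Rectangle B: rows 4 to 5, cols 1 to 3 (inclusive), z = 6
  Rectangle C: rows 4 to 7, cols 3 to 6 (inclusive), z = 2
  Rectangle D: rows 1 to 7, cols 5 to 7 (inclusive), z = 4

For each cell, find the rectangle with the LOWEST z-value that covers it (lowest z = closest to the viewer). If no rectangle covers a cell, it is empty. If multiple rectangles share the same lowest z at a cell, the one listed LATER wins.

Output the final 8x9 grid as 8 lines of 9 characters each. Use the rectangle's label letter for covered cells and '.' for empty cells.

.........
.....DDD.
.....DDD.
.....DDAA
.BBCCCCAA
.BBCCCCAA
...CCCCAA
...CCCCD.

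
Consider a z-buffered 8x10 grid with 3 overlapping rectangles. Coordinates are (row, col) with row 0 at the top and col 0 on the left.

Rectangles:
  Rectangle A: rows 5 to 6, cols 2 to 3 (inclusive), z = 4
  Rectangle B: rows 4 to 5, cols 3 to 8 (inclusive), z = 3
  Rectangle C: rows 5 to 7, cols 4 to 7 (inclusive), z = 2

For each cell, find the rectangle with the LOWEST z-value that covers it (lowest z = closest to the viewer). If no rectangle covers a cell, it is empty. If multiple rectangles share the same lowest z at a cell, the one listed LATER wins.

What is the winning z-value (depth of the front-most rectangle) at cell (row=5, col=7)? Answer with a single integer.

Answer: 2

Derivation:
Check cell (5,7):
  A: rows 5-6 cols 2-3 -> outside (col miss)
  B: rows 4-5 cols 3-8 z=3 -> covers; best now B (z=3)
  C: rows 5-7 cols 4-7 z=2 -> covers; best now C (z=2)
Winner: C at z=2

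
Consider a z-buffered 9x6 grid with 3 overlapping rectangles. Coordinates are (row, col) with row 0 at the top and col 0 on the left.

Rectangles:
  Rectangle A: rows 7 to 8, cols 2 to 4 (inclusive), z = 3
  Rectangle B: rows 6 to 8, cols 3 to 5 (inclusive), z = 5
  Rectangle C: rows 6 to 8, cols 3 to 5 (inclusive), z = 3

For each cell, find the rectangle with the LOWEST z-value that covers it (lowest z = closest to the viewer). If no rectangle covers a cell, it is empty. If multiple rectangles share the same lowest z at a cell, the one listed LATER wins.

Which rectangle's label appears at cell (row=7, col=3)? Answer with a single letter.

Check cell (7,3):
  A: rows 7-8 cols 2-4 z=3 -> covers; best now A (z=3)
  B: rows 6-8 cols 3-5 z=5 -> covers; best now A (z=3)
  C: rows 6-8 cols 3-5 z=3 -> covers; best now C (z=3)
Winner: C at z=3

Answer: C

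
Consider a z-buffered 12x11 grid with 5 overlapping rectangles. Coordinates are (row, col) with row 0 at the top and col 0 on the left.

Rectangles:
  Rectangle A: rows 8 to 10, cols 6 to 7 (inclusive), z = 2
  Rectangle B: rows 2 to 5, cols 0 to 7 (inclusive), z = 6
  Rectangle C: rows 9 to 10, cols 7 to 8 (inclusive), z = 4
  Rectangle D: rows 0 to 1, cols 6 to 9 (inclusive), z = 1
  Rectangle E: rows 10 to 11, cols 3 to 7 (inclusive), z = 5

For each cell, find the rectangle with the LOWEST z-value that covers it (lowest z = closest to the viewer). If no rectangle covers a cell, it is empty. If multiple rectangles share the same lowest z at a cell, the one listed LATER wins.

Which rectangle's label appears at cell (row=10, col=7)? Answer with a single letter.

Check cell (10,7):
  A: rows 8-10 cols 6-7 z=2 -> covers; best now A (z=2)
  B: rows 2-5 cols 0-7 -> outside (row miss)
  C: rows 9-10 cols 7-8 z=4 -> covers; best now A (z=2)
  D: rows 0-1 cols 6-9 -> outside (row miss)
  E: rows 10-11 cols 3-7 z=5 -> covers; best now A (z=2)
Winner: A at z=2

Answer: A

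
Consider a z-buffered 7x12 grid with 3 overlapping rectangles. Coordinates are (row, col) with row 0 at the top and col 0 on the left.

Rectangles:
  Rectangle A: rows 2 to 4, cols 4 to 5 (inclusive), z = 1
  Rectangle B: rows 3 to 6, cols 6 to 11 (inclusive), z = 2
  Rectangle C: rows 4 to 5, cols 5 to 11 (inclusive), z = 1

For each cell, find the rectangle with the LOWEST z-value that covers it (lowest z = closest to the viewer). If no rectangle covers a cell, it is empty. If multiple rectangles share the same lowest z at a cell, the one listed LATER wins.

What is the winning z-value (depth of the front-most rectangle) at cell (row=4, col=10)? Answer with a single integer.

Answer: 1

Derivation:
Check cell (4,10):
  A: rows 2-4 cols 4-5 -> outside (col miss)
  B: rows 3-6 cols 6-11 z=2 -> covers; best now B (z=2)
  C: rows 4-5 cols 5-11 z=1 -> covers; best now C (z=1)
Winner: C at z=1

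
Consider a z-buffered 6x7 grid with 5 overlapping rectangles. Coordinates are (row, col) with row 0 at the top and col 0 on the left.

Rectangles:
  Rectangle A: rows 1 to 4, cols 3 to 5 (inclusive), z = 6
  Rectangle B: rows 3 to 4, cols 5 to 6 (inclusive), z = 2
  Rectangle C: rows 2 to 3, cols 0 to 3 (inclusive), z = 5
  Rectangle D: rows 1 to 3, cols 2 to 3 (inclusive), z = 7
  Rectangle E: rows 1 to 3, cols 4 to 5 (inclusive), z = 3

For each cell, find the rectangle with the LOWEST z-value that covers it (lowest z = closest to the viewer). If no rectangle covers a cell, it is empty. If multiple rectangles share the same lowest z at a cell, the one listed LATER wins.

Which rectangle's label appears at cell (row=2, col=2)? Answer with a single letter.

Answer: C

Derivation:
Check cell (2,2):
  A: rows 1-4 cols 3-5 -> outside (col miss)
  B: rows 3-4 cols 5-6 -> outside (row miss)
  C: rows 2-3 cols 0-3 z=5 -> covers; best now C (z=5)
  D: rows 1-3 cols 2-3 z=7 -> covers; best now C (z=5)
  E: rows 1-3 cols 4-5 -> outside (col miss)
Winner: C at z=5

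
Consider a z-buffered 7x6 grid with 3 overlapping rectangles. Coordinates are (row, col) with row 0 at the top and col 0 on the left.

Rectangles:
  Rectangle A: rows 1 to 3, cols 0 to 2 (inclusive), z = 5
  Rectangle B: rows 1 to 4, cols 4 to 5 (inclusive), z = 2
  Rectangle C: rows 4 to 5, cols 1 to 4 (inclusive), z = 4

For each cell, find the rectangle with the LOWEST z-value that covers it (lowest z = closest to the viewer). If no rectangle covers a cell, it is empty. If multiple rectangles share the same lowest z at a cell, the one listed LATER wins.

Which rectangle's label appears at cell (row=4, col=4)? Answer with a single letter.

Check cell (4,4):
  A: rows 1-3 cols 0-2 -> outside (row miss)
  B: rows 1-4 cols 4-5 z=2 -> covers; best now B (z=2)
  C: rows 4-5 cols 1-4 z=4 -> covers; best now B (z=2)
Winner: B at z=2

Answer: B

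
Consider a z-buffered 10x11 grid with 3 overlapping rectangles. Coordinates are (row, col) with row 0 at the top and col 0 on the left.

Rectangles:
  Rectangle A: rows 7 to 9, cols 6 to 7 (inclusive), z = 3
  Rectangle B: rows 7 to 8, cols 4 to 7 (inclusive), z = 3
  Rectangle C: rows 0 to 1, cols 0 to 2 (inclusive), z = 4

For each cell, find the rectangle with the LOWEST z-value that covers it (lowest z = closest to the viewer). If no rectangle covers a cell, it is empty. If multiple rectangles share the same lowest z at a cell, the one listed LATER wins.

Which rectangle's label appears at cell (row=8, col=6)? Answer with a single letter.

Check cell (8,6):
  A: rows 7-9 cols 6-7 z=3 -> covers; best now A (z=3)
  B: rows 7-8 cols 4-7 z=3 -> covers; best now B (z=3)
  C: rows 0-1 cols 0-2 -> outside (row miss)
Winner: B at z=3

Answer: B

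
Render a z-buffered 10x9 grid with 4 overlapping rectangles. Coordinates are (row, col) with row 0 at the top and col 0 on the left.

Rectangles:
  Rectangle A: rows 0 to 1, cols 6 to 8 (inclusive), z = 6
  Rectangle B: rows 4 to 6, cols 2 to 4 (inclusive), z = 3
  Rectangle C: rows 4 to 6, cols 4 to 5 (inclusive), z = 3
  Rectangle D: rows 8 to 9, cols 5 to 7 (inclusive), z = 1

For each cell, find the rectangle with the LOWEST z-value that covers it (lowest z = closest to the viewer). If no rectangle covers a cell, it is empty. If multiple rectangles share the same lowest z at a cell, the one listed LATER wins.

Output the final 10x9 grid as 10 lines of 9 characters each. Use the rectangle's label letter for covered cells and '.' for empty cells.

......AAA
......AAA
.........
.........
..BBCC...
..BBCC...
..BBCC...
.........
.....DDD.
.....DDD.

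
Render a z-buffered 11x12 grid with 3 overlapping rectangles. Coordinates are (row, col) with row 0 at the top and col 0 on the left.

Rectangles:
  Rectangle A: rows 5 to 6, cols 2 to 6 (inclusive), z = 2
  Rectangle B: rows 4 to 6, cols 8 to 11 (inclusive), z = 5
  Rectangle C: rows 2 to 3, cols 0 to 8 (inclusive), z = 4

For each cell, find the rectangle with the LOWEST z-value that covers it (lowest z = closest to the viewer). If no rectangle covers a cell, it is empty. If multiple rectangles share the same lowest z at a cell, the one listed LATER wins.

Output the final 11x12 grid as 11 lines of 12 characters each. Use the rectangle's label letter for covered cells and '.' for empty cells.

............
............
CCCCCCCCC...
CCCCCCCCC...
........BBBB
..AAAAA.BBBB
..AAAAA.BBBB
............
............
............
............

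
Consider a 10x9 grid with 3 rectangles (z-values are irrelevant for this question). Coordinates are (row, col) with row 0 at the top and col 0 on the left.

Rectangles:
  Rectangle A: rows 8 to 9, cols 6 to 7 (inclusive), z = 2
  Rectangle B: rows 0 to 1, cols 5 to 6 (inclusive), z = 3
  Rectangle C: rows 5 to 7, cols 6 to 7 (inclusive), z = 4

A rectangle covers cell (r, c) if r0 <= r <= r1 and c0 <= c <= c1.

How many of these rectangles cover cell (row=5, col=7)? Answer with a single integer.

Check cell (5,7):
  A: rows 8-9 cols 6-7 -> outside (row miss)
  B: rows 0-1 cols 5-6 -> outside (row miss)
  C: rows 5-7 cols 6-7 -> covers
Count covering = 1

Answer: 1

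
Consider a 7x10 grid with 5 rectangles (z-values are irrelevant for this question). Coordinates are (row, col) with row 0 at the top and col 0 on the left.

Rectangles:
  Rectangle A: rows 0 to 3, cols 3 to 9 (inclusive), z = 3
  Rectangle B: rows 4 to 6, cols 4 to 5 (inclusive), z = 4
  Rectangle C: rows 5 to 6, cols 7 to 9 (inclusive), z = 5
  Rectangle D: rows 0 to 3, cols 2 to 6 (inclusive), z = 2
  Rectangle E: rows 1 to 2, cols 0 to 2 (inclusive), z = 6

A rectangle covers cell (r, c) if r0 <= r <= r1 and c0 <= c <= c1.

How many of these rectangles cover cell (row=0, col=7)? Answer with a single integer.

Check cell (0,7):
  A: rows 0-3 cols 3-9 -> covers
  B: rows 4-6 cols 4-5 -> outside (row miss)
  C: rows 5-6 cols 7-9 -> outside (row miss)
  D: rows 0-3 cols 2-6 -> outside (col miss)
  E: rows 1-2 cols 0-2 -> outside (row miss)
Count covering = 1

Answer: 1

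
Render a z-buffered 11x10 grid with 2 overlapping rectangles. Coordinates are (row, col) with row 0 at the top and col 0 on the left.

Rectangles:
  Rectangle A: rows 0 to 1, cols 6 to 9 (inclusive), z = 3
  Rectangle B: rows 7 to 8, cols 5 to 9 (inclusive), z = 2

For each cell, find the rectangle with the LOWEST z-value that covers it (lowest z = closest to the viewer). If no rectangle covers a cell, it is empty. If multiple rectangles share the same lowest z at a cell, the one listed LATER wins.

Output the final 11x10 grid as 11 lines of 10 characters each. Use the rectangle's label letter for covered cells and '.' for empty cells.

......AAAA
......AAAA
..........
..........
..........
..........
..........
.....BBBBB
.....BBBBB
..........
..........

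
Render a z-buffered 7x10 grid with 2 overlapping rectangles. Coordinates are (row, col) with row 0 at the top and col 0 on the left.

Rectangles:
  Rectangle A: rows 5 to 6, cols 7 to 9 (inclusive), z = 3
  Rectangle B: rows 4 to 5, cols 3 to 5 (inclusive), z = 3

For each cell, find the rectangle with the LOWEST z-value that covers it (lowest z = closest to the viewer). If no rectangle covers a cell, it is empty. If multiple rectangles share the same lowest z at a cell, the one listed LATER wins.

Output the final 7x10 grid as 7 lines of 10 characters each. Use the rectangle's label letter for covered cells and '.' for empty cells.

..........
..........
..........
..........
...BBB....
...BBB.AAA
.......AAA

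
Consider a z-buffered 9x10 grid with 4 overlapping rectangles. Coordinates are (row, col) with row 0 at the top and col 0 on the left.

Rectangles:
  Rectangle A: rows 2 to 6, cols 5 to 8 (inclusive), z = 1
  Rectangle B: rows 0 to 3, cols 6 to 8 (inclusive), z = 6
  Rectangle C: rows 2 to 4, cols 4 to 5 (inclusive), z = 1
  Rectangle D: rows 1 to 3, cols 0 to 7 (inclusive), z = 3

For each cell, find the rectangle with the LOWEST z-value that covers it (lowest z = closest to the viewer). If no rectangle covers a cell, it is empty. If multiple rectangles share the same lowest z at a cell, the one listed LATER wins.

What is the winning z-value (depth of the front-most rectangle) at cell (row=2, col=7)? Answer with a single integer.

Check cell (2,7):
  A: rows 2-6 cols 5-8 z=1 -> covers; best now A (z=1)
  B: rows 0-3 cols 6-8 z=6 -> covers; best now A (z=1)
  C: rows 2-4 cols 4-5 -> outside (col miss)
  D: rows 1-3 cols 0-7 z=3 -> covers; best now A (z=1)
Winner: A at z=1

Answer: 1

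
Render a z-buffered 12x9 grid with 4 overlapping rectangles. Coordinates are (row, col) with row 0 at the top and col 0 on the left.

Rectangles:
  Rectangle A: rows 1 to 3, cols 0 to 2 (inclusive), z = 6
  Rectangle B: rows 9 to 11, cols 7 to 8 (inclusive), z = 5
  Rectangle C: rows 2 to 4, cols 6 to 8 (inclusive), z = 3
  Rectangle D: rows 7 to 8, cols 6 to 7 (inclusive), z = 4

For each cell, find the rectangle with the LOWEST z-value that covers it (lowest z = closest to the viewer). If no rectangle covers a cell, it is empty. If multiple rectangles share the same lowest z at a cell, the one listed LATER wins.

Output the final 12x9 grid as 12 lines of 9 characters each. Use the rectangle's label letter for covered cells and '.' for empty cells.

.........
AAA......
AAA...CCC
AAA...CCC
......CCC
.........
.........
......DD.
......DD.
.......BB
.......BB
.......BB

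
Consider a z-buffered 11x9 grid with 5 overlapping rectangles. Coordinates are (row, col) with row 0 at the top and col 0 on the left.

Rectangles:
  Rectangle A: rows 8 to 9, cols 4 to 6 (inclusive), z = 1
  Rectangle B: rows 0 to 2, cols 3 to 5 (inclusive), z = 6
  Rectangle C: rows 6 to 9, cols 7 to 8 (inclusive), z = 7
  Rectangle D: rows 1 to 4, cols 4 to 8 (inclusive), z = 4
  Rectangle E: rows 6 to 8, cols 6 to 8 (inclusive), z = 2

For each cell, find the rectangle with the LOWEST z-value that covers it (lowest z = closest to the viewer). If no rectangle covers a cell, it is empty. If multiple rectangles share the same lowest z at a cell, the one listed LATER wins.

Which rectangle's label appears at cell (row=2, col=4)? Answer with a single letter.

Check cell (2,4):
  A: rows 8-9 cols 4-6 -> outside (row miss)
  B: rows 0-2 cols 3-5 z=6 -> covers; best now B (z=6)
  C: rows 6-9 cols 7-8 -> outside (row miss)
  D: rows 1-4 cols 4-8 z=4 -> covers; best now D (z=4)
  E: rows 6-8 cols 6-8 -> outside (row miss)
Winner: D at z=4

Answer: D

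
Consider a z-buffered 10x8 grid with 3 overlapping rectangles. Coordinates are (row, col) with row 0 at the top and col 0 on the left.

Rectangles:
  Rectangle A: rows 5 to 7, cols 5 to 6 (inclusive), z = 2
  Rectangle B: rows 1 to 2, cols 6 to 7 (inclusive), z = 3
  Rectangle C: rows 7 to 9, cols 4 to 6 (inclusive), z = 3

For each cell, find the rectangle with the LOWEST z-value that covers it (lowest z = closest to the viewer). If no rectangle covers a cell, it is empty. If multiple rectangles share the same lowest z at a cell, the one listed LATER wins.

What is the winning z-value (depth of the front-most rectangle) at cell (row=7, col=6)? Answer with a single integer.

Check cell (7,6):
  A: rows 5-7 cols 5-6 z=2 -> covers; best now A (z=2)
  B: rows 1-2 cols 6-7 -> outside (row miss)
  C: rows 7-9 cols 4-6 z=3 -> covers; best now A (z=2)
Winner: A at z=2

Answer: 2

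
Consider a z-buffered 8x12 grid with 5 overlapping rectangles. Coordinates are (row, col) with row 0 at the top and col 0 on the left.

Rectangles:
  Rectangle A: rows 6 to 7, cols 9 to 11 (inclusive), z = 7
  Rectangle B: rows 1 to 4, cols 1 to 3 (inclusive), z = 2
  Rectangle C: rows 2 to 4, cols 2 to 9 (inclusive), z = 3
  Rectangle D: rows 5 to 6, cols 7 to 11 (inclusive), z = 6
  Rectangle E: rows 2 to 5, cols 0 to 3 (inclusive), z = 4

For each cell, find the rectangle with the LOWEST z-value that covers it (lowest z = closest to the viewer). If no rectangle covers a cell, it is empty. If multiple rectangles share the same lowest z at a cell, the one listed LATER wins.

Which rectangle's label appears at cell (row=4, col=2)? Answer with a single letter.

Check cell (4,2):
  A: rows 6-7 cols 9-11 -> outside (row miss)
  B: rows 1-4 cols 1-3 z=2 -> covers; best now B (z=2)
  C: rows 2-4 cols 2-9 z=3 -> covers; best now B (z=2)
  D: rows 5-6 cols 7-11 -> outside (row miss)
  E: rows 2-5 cols 0-3 z=4 -> covers; best now B (z=2)
Winner: B at z=2

Answer: B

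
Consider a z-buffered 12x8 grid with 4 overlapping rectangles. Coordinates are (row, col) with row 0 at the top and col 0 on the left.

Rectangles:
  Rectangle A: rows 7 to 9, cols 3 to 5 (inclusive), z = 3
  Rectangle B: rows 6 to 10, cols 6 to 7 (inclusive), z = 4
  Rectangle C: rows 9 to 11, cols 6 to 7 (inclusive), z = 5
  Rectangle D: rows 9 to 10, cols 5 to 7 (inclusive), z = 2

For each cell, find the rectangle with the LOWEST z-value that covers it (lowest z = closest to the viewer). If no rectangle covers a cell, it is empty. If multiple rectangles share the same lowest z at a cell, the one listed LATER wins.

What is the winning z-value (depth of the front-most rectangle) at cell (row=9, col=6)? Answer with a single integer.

Answer: 2

Derivation:
Check cell (9,6):
  A: rows 7-9 cols 3-5 -> outside (col miss)
  B: rows 6-10 cols 6-7 z=4 -> covers; best now B (z=4)
  C: rows 9-11 cols 6-7 z=5 -> covers; best now B (z=4)
  D: rows 9-10 cols 5-7 z=2 -> covers; best now D (z=2)
Winner: D at z=2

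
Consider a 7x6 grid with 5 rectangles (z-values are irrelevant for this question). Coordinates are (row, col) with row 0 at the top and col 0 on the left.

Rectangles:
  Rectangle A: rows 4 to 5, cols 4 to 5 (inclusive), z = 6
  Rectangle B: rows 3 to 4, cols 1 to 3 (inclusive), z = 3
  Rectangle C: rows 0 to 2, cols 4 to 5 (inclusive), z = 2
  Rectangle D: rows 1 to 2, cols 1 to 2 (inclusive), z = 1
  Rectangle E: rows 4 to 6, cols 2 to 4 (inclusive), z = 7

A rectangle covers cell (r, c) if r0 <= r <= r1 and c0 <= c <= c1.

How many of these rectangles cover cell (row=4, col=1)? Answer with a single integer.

Check cell (4,1):
  A: rows 4-5 cols 4-5 -> outside (col miss)
  B: rows 3-4 cols 1-3 -> covers
  C: rows 0-2 cols 4-5 -> outside (row miss)
  D: rows 1-2 cols 1-2 -> outside (row miss)
  E: rows 4-6 cols 2-4 -> outside (col miss)
Count covering = 1

Answer: 1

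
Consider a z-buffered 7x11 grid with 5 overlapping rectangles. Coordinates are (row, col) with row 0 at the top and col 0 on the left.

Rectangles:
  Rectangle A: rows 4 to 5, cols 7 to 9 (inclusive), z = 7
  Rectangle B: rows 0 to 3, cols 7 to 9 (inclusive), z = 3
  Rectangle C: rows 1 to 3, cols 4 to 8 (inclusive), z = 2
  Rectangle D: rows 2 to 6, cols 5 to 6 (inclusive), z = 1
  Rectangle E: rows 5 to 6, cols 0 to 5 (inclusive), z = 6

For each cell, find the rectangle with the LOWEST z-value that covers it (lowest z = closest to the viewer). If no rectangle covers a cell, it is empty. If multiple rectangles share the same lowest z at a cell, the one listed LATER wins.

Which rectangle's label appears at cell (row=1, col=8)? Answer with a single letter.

Answer: C

Derivation:
Check cell (1,8):
  A: rows 4-5 cols 7-9 -> outside (row miss)
  B: rows 0-3 cols 7-9 z=3 -> covers; best now B (z=3)
  C: rows 1-3 cols 4-8 z=2 -> covers; best now C (z=2)
  D: rows 2-6 cols 5-6 -> outside (row miss)
  E: rows 5-6 cols 0-5 -> outside (row miss)
Winner: C at z=2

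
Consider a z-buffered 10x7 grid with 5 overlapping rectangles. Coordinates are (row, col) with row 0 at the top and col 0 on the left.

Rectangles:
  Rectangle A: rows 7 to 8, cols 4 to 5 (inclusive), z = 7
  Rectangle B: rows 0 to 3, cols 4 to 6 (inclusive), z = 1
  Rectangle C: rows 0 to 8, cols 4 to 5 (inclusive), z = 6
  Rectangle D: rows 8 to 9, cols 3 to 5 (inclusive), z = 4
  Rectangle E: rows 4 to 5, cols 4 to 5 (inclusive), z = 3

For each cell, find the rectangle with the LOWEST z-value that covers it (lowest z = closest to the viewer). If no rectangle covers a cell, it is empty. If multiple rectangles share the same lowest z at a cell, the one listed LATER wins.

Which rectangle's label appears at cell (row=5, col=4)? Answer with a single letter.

Answer: E

Derivation:
Check cell (5,4):
  A: rows 7-8 cols 4-5 -> outside (row miss)
  B: rows 0-3 cols 4-6 -> outside (row miss)
  C: rows 0-8 cols 4-5 z=6 -> covers; best now C (z=6)
  D: rows 8-9 cols 3-5 -> outside (row miss)
  E: rows 4-5 cols 4-5 z=3 -> covers; best now E (z=3)
Winner: E at z=3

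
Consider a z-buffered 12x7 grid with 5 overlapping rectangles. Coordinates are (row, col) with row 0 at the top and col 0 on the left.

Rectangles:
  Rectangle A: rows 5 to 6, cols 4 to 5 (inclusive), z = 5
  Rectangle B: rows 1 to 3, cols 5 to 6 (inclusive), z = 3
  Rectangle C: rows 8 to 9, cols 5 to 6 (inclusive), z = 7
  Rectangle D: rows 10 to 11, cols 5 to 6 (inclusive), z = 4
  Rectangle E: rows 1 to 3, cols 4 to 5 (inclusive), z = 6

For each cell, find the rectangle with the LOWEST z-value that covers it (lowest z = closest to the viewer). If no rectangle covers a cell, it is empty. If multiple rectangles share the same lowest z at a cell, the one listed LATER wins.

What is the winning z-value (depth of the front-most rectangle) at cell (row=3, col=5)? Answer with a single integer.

Check cell (3,5):
  A: rows 5-6 cols 4-5 -> outside (row miss)
  B: rows 1-3 cols 5-6 z=3 -> covers; best now B (z=3)
  C: rows 8-9 cols 5-6 -> outside (row miss)
  D: rows 10-11 cols 5-6 -> outside (row miss)
  E: rows 1-3 cols 4-5 z=6 -> covers; best now B (z=3)
Winner: B at z=3

Answer: 3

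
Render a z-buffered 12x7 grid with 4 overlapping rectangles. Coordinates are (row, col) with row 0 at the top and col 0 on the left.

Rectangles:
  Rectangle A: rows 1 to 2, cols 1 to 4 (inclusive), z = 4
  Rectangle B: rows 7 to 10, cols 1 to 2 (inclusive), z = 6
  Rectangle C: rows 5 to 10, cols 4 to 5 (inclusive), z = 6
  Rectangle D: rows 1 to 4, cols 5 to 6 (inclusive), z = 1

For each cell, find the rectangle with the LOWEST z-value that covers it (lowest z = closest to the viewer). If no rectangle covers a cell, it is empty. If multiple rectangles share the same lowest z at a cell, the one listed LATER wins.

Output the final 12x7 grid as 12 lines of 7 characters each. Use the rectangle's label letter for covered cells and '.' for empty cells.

.......
.AAAADD
.AAAADD
.....DD
.....DD
....CC.
....CC.
.BB.CC.
.BB.CC.
.BB.CC.
.BB.CC.
.......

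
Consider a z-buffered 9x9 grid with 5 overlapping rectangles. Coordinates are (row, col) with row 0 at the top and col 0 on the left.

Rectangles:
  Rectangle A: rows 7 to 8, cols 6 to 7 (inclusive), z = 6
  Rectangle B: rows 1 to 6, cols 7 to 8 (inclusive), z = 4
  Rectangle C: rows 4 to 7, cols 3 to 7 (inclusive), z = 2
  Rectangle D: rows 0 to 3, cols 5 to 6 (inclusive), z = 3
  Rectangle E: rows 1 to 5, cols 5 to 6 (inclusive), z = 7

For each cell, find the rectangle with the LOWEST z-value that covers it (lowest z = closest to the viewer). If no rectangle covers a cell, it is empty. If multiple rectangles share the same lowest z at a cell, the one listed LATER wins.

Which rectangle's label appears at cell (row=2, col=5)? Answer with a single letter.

Check cell (2,5):
  A: rows 7-8 cols 6-7 -> outside (row miss)
  B: rows 1-6 cols 7-8 -> outside (col miss)
  C: rows 4-7 cols 3-7 -> outside (row miss)
  D: rows 0-3 cols 5-6 z=3 -> covers; best now D (z=3)
  E: rows 1-5 cols 5-6 z=7 -> covers; best now D (z=3)
Winner: D at z=3

Answer: D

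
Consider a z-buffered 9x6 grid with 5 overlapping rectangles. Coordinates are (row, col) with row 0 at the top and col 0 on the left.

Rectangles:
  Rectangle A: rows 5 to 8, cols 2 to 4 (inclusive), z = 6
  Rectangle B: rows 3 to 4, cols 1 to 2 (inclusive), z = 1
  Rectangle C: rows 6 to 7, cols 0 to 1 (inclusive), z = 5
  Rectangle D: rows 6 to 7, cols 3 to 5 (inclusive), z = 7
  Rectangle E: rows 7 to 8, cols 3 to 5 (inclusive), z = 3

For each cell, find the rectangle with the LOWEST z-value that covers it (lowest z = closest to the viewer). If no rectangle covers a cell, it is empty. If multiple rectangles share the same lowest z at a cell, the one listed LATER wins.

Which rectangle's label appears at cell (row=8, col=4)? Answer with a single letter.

Check cell (8,4):
  A: rows 5-8 cols 2-4 z=6 -> covers; best now A (z=6)
  B: rows 3-4 cols 1-2 -> outside (row miss)
  C: rows 6-7 cols 0-1 -> outside (row miss)
  D: rows 6-7 cols 3-5 -> outside (row miss)
  E: rows 7-8 cols 3-5 z=3 -> covers; best now E (z=3)
Winner: E at z=3

Answer: E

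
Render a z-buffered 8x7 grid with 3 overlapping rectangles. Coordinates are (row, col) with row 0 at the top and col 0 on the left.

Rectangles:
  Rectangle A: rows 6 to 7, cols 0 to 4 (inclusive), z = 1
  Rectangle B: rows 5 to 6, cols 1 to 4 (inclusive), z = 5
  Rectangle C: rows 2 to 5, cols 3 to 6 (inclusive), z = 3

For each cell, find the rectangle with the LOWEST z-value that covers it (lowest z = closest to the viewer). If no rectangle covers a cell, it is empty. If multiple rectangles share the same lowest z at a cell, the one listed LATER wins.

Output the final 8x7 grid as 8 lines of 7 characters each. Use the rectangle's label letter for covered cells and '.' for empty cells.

.......
.......
...CCCC
...CCCC
...CCCC
.BBCCCC
AAAAA..
AAAAA..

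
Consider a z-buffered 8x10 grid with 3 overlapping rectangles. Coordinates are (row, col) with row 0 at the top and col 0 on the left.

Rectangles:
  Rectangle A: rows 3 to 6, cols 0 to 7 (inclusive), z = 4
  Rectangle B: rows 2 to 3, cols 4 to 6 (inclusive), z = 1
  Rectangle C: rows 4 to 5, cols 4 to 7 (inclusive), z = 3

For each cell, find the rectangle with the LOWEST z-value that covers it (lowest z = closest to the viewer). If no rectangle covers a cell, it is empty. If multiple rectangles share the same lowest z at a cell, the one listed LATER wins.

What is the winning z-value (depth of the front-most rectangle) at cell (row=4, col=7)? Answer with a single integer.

Answer: 3

Derivation:
Check cell (4,7):
  A: rows 3-6 cols 0-7 z=4 -> covers; best now A (z=4)
  B: rows 2-3 cols 4-6 -> outside (row miss)
  C: rows 4-5 cols 4-7 z=3 -> covers; best now C (z=3)
Winner: C at z=3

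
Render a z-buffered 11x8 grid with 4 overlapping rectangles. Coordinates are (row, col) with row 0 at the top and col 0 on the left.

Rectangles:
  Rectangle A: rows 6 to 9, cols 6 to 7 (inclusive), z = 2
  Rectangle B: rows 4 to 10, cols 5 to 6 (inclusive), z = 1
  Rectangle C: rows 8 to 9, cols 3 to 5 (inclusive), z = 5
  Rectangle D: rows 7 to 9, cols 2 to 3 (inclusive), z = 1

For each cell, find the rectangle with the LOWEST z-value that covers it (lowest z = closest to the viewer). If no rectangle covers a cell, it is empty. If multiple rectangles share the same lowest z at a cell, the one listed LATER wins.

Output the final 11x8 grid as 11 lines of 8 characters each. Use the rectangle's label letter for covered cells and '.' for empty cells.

........
........
........
........
.....BB.
.....BB.
.....BBA
..DD.BBA
..DDCBBA
..DDCBBA
.....BB.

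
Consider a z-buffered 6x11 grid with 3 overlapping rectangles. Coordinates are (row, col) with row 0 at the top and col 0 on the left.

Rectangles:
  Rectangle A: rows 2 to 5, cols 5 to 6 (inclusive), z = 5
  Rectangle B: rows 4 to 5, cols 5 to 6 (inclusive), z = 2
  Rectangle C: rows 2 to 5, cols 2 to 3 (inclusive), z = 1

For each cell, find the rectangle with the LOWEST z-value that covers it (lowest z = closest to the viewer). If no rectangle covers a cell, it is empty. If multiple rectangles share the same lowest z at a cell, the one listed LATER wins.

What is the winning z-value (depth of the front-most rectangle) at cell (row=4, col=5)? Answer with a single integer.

Check cell (4,5):
  A: rows 2-5 cols 5-6 z=5 -> covers; best now A (z=5)
  B: rows 4-5 cols 5-6 z=2 -> covers; best now B (z=2)
  C: rows 2-5 cols 2-3 -> outside (col miss)
Winner: B at z=2

Answer: 2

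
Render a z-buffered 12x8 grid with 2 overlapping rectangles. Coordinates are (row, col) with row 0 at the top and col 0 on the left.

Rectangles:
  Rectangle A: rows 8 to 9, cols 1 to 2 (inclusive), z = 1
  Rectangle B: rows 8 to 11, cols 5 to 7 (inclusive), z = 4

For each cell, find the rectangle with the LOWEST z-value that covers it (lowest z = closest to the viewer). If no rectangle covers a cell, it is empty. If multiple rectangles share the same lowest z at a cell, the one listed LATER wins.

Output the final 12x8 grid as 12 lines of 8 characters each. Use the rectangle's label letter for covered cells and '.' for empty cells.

........
........
........
........
........
........
........
........
.AA..BBB
.AA..BBB
.....BBB
.....BBB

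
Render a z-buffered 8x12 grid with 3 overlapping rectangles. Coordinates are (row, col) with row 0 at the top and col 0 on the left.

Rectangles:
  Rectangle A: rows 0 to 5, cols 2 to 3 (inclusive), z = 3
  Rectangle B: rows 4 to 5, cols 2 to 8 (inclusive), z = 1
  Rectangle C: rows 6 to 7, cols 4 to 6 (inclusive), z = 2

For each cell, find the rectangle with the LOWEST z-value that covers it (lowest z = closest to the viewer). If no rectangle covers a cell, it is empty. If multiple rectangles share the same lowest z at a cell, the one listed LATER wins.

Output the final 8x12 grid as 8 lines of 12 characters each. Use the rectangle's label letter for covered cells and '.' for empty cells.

..AA........
..AA........
..AA........
..AA........
..BBBBBBB...
..BBBBBBB...
....CCC.....
....CCC.....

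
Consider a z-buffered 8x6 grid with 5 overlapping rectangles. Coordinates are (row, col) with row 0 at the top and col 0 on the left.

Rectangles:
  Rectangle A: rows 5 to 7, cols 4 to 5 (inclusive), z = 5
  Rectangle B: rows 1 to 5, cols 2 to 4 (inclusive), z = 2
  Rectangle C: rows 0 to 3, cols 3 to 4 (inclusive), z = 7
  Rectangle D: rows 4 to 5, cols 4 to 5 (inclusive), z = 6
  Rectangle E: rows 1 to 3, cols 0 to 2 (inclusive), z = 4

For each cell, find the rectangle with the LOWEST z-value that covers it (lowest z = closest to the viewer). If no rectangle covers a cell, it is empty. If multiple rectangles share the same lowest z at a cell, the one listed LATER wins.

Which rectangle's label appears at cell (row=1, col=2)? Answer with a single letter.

Answer: B

Derivation:
Check cell (1,2):
  A: rows 5-7 cols 4-5 -> outside (row miss)
  B: rows 1-5 cols 2-4 z=2 -> covers; best now B (z=2)
  C: rows 0-3 cols 3-4 -> outside (col miss)
  D: rows 4-5 cols 4-5 -> outside (row miss)
  E: rows 1-3 cols 0-2 z=4 -> covers; best now B (z=2)
Winner: B at z=2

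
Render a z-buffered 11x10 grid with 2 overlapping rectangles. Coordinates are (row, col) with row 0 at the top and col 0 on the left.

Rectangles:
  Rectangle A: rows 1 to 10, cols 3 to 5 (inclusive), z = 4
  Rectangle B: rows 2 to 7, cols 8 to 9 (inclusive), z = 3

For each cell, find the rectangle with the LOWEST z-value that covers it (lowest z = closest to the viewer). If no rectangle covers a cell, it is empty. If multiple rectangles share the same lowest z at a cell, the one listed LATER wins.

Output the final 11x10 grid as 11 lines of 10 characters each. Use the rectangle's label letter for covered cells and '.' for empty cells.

..........
...AAA....
...AAA..BB
...AAA..BB
...AAA..BB
...AAA..BB
...AAA..BB
...AAA..BB
...AAA....
...AAA....
...AAA....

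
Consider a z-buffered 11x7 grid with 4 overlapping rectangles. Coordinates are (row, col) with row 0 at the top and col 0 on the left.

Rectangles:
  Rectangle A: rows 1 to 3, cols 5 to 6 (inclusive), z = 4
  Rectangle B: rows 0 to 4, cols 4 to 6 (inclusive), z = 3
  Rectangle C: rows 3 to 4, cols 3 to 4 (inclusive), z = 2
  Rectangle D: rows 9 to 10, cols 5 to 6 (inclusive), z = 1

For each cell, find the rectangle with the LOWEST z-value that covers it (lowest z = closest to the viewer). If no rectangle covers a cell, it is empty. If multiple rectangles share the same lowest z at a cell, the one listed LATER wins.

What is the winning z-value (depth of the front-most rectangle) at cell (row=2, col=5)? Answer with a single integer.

Check cell (2,5):
  A: rows 1-3 cols 5-6 z=4 -> covers; best now A (z=4)
  B: rows 0-4 cols 4-6 z=3 -> covers; best now B (z=3)
  C: rows 3-4 cols 3-4 -> outside (row miss)
  D: rows 9-10 cols 5-6 -> outside (row miss)
Winner: B at z=3

Answer: 3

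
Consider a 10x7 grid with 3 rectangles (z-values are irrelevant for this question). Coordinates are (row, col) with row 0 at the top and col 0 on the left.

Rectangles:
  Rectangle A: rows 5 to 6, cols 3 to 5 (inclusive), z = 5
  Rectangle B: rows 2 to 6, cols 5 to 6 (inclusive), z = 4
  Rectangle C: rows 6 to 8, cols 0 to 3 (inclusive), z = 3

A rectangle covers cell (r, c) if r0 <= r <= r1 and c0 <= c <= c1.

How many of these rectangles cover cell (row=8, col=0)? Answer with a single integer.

Answer: 1

Derivation:
Check cell (8,0):
  A: rows 5-6 cols 3-5 -> outside (row miss)
  B: rows 2-6 cols 5-6 -> outside (row miss)
  C: rows 6-8 cols 0-3 -> covers
Count covering = 1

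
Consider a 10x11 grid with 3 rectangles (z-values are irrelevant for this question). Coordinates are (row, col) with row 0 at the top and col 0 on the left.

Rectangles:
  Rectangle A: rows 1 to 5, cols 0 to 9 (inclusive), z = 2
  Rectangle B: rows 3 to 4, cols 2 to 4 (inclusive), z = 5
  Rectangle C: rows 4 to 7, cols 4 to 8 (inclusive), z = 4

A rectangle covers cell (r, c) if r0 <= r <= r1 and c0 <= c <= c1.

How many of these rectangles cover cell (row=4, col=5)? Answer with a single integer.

Answer: 2

Derivation:
Check cell (4,5):
  A: rows 1-5 cols 0-9 -> covers
  B: rows 3-4 cols 2-4 -> outside (col miss)
  C: rows 4-7 cols 4-8 -> covers
Count covering = 2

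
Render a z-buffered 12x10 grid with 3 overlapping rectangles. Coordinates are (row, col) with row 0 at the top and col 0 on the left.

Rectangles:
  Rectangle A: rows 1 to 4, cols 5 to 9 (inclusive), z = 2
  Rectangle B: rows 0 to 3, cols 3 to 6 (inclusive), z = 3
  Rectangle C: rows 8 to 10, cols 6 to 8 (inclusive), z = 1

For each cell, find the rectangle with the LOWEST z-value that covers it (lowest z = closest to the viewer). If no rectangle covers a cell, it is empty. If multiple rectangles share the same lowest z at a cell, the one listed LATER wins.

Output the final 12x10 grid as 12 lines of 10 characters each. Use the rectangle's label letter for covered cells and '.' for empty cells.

...BBBB...
...BBAAAAA
...BBAAAAA
...BBAAAAA
.....AAAAA
..........
..........
..........
......CCC.
......CCC.
......CCC.
..........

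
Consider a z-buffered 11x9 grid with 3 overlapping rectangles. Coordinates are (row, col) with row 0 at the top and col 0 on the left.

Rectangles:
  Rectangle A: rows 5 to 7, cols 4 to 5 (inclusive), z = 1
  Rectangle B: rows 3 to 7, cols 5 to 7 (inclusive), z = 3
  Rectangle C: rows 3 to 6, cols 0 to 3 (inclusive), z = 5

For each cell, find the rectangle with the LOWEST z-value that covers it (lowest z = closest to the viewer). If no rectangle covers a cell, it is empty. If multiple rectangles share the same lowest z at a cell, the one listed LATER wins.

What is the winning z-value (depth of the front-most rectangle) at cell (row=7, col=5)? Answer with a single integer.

Check cell (7,5):
  A: rows 5-7 cols 4-5 z=1 -> covers; best now A (z=1)
  B: rows 3-7 cols 5-7 z=3 -> covers; best now A (z=1)
  C: rows 3-6 cols 0-3 -> outside (row miss)
Winner: A at z=1

Answer: 1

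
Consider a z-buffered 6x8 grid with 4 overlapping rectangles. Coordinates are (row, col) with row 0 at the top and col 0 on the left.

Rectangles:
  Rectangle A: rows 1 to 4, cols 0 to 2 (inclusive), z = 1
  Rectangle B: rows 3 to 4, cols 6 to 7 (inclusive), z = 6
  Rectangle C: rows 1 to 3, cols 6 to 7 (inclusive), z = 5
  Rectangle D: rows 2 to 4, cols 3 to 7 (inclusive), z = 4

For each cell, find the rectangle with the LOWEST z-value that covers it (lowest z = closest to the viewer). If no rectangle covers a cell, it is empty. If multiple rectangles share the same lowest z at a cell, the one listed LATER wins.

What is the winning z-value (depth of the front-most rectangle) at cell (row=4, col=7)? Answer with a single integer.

Answer: 4

Derivation:
Check cell (4,7):
  A: rows 1-4 cols 0-2 -> outside (col miss)
  B: rows 3-4 cols 6-7 z=6 -> covers; best now B (z=6)
  C: rows 1-3 cols 6-7 -> outside (row miss)
  D: rows 2-4 cols 3-7 z=4 -> covers; best now D (z=4)
Winner: D at z=4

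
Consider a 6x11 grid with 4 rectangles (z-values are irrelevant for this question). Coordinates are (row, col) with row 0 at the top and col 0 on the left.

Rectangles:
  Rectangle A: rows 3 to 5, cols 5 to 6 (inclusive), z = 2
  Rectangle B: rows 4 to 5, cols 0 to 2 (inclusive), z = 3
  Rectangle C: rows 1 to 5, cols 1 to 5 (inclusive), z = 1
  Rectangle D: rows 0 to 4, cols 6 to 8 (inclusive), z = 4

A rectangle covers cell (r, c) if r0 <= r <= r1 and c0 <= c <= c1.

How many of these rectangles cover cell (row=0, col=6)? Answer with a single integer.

Answer: 1

Derivation:
Check cell (0,6):
  A: rows 3-5 cols 5-6 -> outside (row miss)
  B: rows 4-5 cols 0-2 -> outside (row miss)
  C: rows 1-5 cols 1-5 -> outside (row miss)
  D: rows 0-4 cols 6-8 -> covers
Count covering = 1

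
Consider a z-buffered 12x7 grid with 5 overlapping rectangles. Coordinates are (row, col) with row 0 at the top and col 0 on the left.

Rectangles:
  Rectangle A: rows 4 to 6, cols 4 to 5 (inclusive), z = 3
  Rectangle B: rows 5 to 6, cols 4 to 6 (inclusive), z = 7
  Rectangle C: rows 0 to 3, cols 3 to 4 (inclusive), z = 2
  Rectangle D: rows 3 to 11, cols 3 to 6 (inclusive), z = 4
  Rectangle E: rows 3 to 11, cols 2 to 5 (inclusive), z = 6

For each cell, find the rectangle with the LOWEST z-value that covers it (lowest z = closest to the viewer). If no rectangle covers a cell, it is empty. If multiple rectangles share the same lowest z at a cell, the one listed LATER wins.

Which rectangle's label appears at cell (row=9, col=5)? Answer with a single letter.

Check cell (9,5):
  A: rows 4-6 cols 4-5 -> outside (row miss)
  B: rows 5-6 cols 4-6 -> outside (row miss)
  C: rows 0-3 cols 3-4 -> outside (row miss)
  D: rows 3-11 cols 3-6 z=4 -> covers; best now D (z=4)
  E: rows 3-11 cols 2-5 z=6 -> covers; best now D (z=4)
Winner: D at z=4

Answer: D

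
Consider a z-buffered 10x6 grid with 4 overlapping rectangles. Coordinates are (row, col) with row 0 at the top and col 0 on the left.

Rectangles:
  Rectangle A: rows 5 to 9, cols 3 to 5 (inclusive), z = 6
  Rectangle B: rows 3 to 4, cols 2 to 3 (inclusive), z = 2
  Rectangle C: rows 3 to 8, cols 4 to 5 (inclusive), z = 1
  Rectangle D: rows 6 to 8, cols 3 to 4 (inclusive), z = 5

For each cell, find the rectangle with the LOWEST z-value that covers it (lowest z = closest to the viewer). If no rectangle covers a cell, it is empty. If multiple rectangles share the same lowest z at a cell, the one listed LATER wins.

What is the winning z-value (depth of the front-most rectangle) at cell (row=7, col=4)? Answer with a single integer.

Check cell (7,4):
  A: rows 5-9 cols 3-5 z=6 -> covers; best now A (z=6)
  B: rows 3-4 cols 2-3 -> outside (row miss)
  C: rows 3-8 cols 4-5 z=1 -> covers; best now C (z=1)
  D: rows 6-8 cols 3-4 z=5 -> covers; best now C (z=1)
Winner: C at z=1

Answer: 1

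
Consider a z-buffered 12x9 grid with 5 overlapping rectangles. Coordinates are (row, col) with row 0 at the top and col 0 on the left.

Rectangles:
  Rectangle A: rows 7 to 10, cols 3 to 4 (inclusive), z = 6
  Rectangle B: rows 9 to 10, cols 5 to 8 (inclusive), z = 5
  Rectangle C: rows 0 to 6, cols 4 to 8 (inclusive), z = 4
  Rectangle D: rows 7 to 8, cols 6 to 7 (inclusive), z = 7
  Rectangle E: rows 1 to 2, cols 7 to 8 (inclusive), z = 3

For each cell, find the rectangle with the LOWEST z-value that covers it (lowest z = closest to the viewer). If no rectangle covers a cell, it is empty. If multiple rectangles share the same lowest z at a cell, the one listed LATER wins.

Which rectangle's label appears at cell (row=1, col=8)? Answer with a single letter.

Answer: E

Derivation:
Check cell (1,8):
  A: rows 7-10 cols 3-4 -> outside (row miss)
  B: rows 9-10 cols 5-8 -> outside (row miss)
  C: rows 0-6 cols 4-8 z=4 -> covers; best now C (z=4)
  D: rows 7-8 cols 6-7 -> outside (row miss)
  E: rows 1-2 cols 7-8 z=3 -> covers; best now E (z=3)
Winner: E at z=3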